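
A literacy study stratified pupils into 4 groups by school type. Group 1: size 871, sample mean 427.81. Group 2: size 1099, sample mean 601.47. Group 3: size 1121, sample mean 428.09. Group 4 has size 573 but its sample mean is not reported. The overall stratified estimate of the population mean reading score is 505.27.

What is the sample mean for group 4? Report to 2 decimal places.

N = 871 + 1099 + 1121 + 573 = 3664.
Overall total = μ·N = 505.27·3664 = 1851309.28.
Subtract the known strata: 871·427.81 + 1099·601.47 + 1121·428.09 = 1513526.93.
Remaining total for group 4: 1851309.28 − 1513526.93 = 337782.35.
Divide by its size: 337782.35 / 573 = 589.4980... → 589.50.

589.50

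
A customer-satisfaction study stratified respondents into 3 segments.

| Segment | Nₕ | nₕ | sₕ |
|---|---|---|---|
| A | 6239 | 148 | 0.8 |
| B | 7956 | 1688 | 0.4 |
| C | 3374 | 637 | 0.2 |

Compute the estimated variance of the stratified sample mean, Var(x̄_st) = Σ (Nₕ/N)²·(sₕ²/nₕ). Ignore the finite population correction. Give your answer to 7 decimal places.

0.0005671

N = 17569; Wₕ = Nₕ/N.
segment A: (6239/17569)²·0.8²/148 = 0.0005453234
segment B: (7956/17569)²·0.4²/1688 = 0.0000194376
segment C: (3374/17569)²·0.2²/637 = 0.0000023159
Sum = 0.0005670769 → 0.0005671.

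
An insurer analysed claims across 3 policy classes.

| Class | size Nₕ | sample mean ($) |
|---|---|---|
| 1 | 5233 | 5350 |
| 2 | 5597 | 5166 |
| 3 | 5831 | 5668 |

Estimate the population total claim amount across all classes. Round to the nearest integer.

89960760

Population total = Σ Nₕ·x̄ₕ (each stratum's size times its mean).
5233·5350 + 5597·5166 + 5831·5668 = 27996550 + 28914102 + 33050108 = 89960760.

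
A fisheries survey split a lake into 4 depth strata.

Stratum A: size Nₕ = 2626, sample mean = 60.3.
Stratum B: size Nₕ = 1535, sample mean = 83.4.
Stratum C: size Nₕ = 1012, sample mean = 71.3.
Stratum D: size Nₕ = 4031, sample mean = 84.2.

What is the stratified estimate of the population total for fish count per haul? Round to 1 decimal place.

697932.6

Population total = Σ Nₕ·x̄ₕ (each stratum's size times its mean).
2626·60.3 + 1535·83.4 + 1012·71.3 + 4031·84.2 = 158347.8 + 128019 + 72155.6 + 339410.2 = 697932.6.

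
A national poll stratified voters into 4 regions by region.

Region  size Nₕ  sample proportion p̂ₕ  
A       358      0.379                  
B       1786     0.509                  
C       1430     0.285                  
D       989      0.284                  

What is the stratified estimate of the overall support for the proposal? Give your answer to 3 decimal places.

0.380

N = 358 + 1786 + 1430 + 989 = 4563.
Overall proportion = Σ (Nₕ/N)·p̂ₕ.
Σ Nₕp̂ₕ = 135.682 + 909.074 + 407.55 + 280.876 = 1733.182.
1733.182 / 4563 = 0.37983... → 0.380.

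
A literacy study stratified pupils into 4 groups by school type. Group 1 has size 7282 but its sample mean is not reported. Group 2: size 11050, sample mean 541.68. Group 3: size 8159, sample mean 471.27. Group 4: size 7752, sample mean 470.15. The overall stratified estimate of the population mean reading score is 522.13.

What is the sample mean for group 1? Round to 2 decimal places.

604.78

Σ Nₕx̄ₕ = N·μ, so 7282·x̄_1 = 34243·522.13 − (11050·541.68 + 8159·471.27 + 7752·470.15).
= 17879297.59 − 13475258.73 = 4404038.86.
x̄_1 = 4404038.86 / 7282 = 604.7842... → 604.78.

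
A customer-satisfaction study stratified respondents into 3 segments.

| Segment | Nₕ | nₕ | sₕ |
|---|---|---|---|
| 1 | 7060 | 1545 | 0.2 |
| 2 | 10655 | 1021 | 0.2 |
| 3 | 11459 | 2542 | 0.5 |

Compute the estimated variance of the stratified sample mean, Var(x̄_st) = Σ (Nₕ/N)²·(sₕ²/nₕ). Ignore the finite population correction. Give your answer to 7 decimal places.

N = 29174. Term for each stratum: Wₕ²sₕ²/nₕ.
Var(x̄_st) = 0.0000015162 + 0.0000052258 + 0.0000151728 = 0.0000219147 → 0.0000219.

0.0000219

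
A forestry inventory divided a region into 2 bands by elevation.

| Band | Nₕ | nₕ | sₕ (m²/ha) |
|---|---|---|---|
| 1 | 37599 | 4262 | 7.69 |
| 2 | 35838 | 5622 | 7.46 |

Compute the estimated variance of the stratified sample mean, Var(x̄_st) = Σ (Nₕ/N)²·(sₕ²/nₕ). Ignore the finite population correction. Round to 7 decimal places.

0.0059946

N = 73437; Wₕ = Nₕ/N.
band 1: (37599/73437)²·7.69²/4262 = 0.0036371563
band 2: (35838/73437)²·7.46²/5622 = 0.0023574609
Sum = 0.0059946172 → 0.0059946.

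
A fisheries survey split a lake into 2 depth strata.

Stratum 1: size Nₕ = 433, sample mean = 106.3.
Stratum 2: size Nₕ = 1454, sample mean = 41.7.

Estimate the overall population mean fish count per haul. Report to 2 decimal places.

56.52

N = 1887; weights Wₕ = Nₕ/N = (0.2295, 0.7705).
x̄_st = Σ Wₕ·x̄ₕ = 0.2295·106.3 + 0.7705·41.7 ≈ 56.5234...
→ 56.52.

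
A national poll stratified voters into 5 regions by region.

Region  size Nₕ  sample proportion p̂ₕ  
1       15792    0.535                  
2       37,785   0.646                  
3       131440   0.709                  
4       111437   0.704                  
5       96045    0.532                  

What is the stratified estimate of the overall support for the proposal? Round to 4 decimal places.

N = 15792 + 37785 + 131440 + 111437 + 96045 = 392499.
Overall proportion = Σ (Nₕ/N)·p̂ₕ.
Σ Nₕp̂ₕ = 8448.72 + 24409.11 + 93190.96 + 78451.648 + 51095.94 = 255596.378.
255596.378 / 392499 = 0.651203... → 0.6512.

0.6512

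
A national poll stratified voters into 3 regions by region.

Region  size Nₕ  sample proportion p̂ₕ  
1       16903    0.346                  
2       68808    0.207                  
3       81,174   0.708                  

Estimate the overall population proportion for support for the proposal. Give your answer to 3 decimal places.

0.465

N = 16903 + 68808 + 81174 = 166885.
Overall proportion = Σ (Nₕ/N)·p̂ₕ.
Σ Nₕp̂ₕ = 5848.438 + 14243.256 + 57471.192 = 77562.886.
77562.886 / 166885 = 0.46477... → 0.465.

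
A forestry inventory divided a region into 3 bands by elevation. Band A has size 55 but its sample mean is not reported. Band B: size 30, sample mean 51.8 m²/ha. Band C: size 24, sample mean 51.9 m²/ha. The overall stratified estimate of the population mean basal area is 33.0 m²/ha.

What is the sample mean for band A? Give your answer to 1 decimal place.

N = 55 + 30 + 24 = 109.
Overall total = μ·N = 33.0·109 = 3597.
Subtract the known strata: 30·51.8 + 24·51.9 = 2799.6.
Remaining total for band A: 3597 − 2799.6 = 797.4.
Divide by its size: 797.4 / 55 = 14.498... → 14.5.

14.5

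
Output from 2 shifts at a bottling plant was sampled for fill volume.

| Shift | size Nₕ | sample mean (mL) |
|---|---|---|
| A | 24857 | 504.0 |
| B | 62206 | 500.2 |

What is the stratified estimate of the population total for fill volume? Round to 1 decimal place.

43643369.2

A: 24857·504.0 = 12527928
B: 62206·500.2 = 31115441.2
τ̂ = Σ Nₕx̄ₕ = 43643369.2.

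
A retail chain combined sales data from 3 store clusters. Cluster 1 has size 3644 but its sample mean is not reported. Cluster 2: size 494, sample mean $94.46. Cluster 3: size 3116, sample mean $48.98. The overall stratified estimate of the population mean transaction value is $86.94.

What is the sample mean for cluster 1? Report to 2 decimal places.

118.38

Σ Nₕx̄ₕ = N·μ, so 3644·x̄_1 = 7254·86.94 − (494·94.46 + 3116·48.98).
= 630662.76 − 199284.92 = 431377.84.
x̄_1 = 431377.84 / 3644 = 118.3803... → 118.38.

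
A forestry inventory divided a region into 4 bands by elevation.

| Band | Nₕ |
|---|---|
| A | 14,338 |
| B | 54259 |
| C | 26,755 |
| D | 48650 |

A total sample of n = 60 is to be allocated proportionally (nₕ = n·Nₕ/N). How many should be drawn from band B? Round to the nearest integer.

23

N = 14338 + 54259 + 26755 + 48650 = 144002.
n_B = 60·54259/144002 = 22.608... → 23.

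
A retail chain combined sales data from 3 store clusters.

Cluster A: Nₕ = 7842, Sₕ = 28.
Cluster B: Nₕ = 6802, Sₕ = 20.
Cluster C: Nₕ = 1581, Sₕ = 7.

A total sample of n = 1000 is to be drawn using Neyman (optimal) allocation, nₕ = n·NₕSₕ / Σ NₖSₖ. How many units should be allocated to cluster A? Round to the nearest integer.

599

A: NₕSₕ = 7842·28 = 219576
B: NₕSₕ = 6802·20 = 136040
C: NₕSₕ = 1581·7 = 11067
Σ NₕSₕ = 366683.
n_A = 1000·219576/366683 = 598.817... → 599.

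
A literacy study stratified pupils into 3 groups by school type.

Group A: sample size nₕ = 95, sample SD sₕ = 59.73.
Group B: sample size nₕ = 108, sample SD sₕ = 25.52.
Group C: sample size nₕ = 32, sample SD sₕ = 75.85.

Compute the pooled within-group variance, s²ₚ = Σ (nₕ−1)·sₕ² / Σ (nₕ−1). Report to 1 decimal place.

2514.6

A: (95−1)·59.73² = 94·3567.6729 = 335361.2526
B: (108−1)·25.52² = 107·651.2704 = 69685.9328
C: (32−1)·75.85² = 31·5753.2225 = 178349.8975
Numerator = 583397.0829; denominator = Σ(nₕ−1) = 232.
s²ₚ = 583397.0829/232 = 2514.643... → 2514.6.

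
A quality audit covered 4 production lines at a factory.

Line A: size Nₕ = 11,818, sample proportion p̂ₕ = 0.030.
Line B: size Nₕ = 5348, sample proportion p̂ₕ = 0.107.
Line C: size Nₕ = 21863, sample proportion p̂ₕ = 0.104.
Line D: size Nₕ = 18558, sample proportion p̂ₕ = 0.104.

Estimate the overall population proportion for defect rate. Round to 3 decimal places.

0.089

N = 11818 + 5348 + 21863 + 18558 = 57587.
Overall proportion = Σ (Nₕ/N)·p̂ₕ.
Σ Nₕp̂ₕ = 354.54 + 572.236 + 2273.752 + 1930.032 = 5130.56.
5130.56 / 57587 = 0.08909... → 0.089.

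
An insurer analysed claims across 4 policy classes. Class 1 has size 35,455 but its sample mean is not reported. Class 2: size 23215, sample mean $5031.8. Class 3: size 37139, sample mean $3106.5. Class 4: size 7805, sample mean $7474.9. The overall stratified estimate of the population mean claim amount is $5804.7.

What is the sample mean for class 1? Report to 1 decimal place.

8769.5

N = 35455 + 23215 + 37139 + 7805 = 103614.
Overall total = μ·N = 5804.7·103614 = 601448185.8.
Subtract the known strata: 23215·5031.8 + 37139·3106.5 + 7805·7474.9 = 290527135.
Remaining total for class 1: 601448185.8 − 290527135 = 310921050.8.
Divide by its size: 310921050.8 / 35455 = 8769.456... → 8769.5.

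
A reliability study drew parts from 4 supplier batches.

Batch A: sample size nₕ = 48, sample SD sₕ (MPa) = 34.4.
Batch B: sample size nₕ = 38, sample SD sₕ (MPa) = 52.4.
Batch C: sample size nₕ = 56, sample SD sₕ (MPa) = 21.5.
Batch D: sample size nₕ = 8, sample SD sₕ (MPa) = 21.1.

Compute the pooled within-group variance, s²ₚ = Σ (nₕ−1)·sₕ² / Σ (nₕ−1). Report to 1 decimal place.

1272.3

A: (48−1)·34.4² = 47·1183.36 = 55617.92
B: (38−1)·52.4² = 37·2745.76 = 101593.12
C: (56−1)·21.5² = 55·462.25 = 25423.75
D: (8−1)·21.1² = 7·445.21 = 3116.47
Numerator = 185751.26; denominator = Σ(nₕ−1) = 146.
s²ₚ = 185751.26/146 = 1272.269... → 1272.3.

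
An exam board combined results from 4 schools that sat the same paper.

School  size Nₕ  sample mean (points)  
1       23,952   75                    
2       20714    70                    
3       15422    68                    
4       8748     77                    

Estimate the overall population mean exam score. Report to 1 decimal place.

N = 23952 + 20714 + 15422 + 8748 = 68836.
The stratified mean weights each stratum mean by its population share Nₕ/N.
Σ Nₕx̄ₕ = 23952·75 + 20714·70 + 15422·68 + 8748·77 = 1796400 + 1449980 + 1048696 + 673596 = 4968672.
Divide by N: 4968672 / 68836 = 72.181... → 72.2.

72.2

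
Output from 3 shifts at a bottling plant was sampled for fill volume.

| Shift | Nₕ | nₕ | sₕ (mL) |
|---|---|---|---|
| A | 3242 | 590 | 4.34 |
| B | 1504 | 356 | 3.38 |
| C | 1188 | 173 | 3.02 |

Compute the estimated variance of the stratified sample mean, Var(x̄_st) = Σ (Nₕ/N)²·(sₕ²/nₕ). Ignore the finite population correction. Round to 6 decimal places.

0.013704

N = 5934; Wₕ = Nₕ/N.
shift A: (3242/5934)²·4.34²/590 = 0.009529243
shift B: (1504/5934)²·3.38²/356 = 0.002061503
shift C: (1188/5934)²·3.02²/173 = 0.002113030
Sum = 0.013703775 → 0.013704.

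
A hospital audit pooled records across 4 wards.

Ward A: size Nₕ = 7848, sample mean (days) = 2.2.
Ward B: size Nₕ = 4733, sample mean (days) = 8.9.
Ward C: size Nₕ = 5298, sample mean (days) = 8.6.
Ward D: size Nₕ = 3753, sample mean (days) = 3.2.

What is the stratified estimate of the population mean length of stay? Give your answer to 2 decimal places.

x̄_st = (Σ Nₕx̄ₕ) / (Σ Nₕ) = (7848·2.2 + 4733·8.9 + 5298·8.6 + 3753·3.2) / 21632
= 116961.7 / 21632 = 5.4069... → 5.41.

5.41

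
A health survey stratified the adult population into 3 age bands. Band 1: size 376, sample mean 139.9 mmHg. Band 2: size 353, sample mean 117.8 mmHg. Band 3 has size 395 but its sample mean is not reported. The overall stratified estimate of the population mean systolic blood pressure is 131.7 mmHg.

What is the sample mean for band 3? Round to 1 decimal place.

Σ Nₕx̄ₕ = N·μ, so 395·x̄_3 = 1124·131.7 − (376·139.9 + 353·117.8).
= 148030.8 − 94185.8 = 53845.
x̄_3 = 53845 / 395 = 136.316... → 136.3.

136.3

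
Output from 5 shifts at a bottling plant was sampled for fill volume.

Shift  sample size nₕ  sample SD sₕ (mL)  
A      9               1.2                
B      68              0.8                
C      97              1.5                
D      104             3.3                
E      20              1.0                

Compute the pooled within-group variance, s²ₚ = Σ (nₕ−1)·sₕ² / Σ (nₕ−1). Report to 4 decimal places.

A: (9−1)·1.2² = 8·1.44 = 11.52
B: (68−1)·0.8² = 67·0.64 = 42.88
C: (97−1)·1.5² = 96·2.25 = 216
D: (104−1)·3.3² = 103·10.89 = 1121.67
E: (20−1)·1.0² = 19·1 = 19
Numerator = 1411.07; denominator = Σ(nₕ−1) = 293.
s²ₚ = 1411.07/293 = 4.815939... → 4.8159.

4.8159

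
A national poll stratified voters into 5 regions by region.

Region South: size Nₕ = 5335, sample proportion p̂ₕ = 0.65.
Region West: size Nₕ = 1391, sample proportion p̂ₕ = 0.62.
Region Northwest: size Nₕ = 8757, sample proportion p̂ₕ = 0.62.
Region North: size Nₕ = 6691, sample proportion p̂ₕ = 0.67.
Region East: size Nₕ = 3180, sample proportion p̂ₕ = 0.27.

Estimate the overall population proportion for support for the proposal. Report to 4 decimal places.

Wₕ = Nₕ/N with N = 25354: 0.2104, 0.0549, 0.3454, 0.2639, 0.1254.
p̂_st = 0.2104·0.65 + 0.0549·0.62 + 0.3454·0.62 + 0.2639·0.67 + 0.1254·0.27 ≈ 0.595609... → 0.5956.

0.5956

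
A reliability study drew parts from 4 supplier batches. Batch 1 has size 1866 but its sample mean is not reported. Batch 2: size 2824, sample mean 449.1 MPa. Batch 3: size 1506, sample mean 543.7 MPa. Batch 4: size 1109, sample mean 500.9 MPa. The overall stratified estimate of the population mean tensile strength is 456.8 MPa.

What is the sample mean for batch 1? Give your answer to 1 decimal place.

N = 1866 + 2824 + 1506 + 1109 = 7305.
Overall total = μ·N = 456.8·7305 = 3336924.
Subtract the known strata: 2824·449.1 + 1506·543.7 + 1109·500.9 = 2642568.7.
Remaining total for batch 1: 3336924 − 2642568.7 = 694355.3.
Divide by its size: 694355.3 / 1866 = 372.109... → 372.1.

372.1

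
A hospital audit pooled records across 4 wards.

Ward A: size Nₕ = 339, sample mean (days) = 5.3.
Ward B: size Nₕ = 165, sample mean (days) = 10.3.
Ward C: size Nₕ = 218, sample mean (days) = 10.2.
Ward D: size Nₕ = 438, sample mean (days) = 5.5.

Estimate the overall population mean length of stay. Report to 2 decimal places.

7.01

N = 339 + 165 + 218 + 438 = 1160.
Overall mean = Σ (Nₕ/N)·x̄ₕ — weight by population share, not a simple average.
Σ Nₕx̄ₕ = 339·5.3 + 165·10.3 + 218·10.2 + 438·5.5 = 1796.7 + 1699.5 + 2223.6 + 2409 = 8128.8.
Divide by N: 8128.8 / 1160 = 7.0076... → 7.01.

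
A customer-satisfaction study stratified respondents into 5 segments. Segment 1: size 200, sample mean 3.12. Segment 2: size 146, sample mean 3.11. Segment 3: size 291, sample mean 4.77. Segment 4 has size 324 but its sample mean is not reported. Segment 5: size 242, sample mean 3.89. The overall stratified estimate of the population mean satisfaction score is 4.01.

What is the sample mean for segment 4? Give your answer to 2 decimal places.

N = 200 + 146 + 291 + 324 + 242 = 1203.
Overall total = μ·N = 4.01·1203 = 4824.03.
Subtract the known strata: 200·3.12 + 146·3.11 + 291·4.77 + 242·3.89 = 3407.51.
Remaining total for segment 4: 4824.03 − 3407.51 = 1416.52.
Divide by its size: 1416.52 / 324 = 4.3720... → 4.37.

4.37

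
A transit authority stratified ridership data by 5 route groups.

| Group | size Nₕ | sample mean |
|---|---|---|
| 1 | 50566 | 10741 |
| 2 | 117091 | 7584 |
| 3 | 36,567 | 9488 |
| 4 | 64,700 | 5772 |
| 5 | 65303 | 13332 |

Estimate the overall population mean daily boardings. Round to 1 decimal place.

9042.2

x̄_st = (Σ Nₕx̄ₕ) / (Σ Nₕ) = (50566·10741 + 117091·7584 + 36567·9488 + 64700·5772 + 65303·13332) / 334227
= 3022163242 / 334227 = 9042.247... → 9042.2.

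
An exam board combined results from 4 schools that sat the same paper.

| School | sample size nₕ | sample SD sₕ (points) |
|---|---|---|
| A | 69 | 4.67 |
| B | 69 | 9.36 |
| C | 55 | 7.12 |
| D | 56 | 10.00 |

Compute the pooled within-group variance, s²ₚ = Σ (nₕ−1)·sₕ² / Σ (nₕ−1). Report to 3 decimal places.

Degrees of freedom: 68 + 68 + 54 + 55 = 245.
Σ(nₕ−1)sₕ² = 68·21.8089 + 68·87.6096 + 54·50.6944 + 55·100 = 15677.9556.
s²ₚ = 15677.9556 / 245 = 63.99166... → 63.992.

63.992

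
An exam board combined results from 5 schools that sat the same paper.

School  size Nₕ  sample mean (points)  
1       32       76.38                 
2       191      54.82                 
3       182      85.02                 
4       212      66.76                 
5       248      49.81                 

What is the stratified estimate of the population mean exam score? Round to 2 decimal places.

63.46

x̄_st = (Σ Nₕx̄ₕ) / (Σ Nₕ) = (32·76.38 + 191·54.82 + 182·85.02 + 212·66.76 + 248·49.81) / 865
= 54894.42 / 865 = 63.4618... → 63.46.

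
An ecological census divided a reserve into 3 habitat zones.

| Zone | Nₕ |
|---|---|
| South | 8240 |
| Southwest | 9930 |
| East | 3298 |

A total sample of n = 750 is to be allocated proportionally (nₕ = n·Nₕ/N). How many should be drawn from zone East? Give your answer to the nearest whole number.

115

N = 8240 + 9930 + 3298 = 21468.
n_East = 750·3298/21468 = 115.218... → 115.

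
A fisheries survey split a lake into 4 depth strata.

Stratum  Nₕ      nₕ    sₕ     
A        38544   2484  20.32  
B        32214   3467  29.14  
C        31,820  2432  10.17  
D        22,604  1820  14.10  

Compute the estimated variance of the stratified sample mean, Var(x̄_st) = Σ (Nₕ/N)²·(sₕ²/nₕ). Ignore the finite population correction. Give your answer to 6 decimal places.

0.038288

N = 125182; Wₕ = Nₕ/N.
stratum A: (38544/125182)²·20.32²/2484 = 0.015758889
stratum B: (32214/125182)²·29.14²/3467 = 0.016219251
stratum C: (31820/125182)²·10.17²/2432 = 0.002747862
stratum D: (22604/125182)²·14.10²/1820 = 0.003561670
Sum = 0.038287672 → 0.038288.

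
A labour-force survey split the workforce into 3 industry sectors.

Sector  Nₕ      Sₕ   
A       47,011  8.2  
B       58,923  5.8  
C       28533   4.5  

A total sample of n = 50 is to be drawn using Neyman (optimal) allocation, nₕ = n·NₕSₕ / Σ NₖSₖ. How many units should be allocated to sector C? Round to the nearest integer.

Σ NₕSₕ = 47011·8.2 + 58923·5.8 + 28533·4.5 = 855642.1.
Share for C: 128398.5/855642.1 = 0.15006.
n_C = 50 × 0.15006 = 7.503... → 8.

8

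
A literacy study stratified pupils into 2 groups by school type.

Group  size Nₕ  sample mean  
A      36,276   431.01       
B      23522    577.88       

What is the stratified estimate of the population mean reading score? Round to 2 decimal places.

488.78

N = 36276 + 23522 = 59798.
The stratified mean weights each stratum mean by its population share Nₕ/N.
Σ Nₕx̄ₕ = 36276·431.01 + 23522·577.88 = 15635318.76 + 13592893.36 = 29228212.12.
Divide by N: 29228212.12 / 59798 = 488.7824... → 488.78.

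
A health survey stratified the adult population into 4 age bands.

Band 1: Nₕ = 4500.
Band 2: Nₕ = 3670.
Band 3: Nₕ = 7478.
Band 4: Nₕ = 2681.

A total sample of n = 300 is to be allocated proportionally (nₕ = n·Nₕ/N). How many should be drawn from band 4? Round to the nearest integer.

44

N = 4500 + 3670 + 7478 + 2681 = 18329.
n_4 = 300·2681/18329 = 43.881... → 44.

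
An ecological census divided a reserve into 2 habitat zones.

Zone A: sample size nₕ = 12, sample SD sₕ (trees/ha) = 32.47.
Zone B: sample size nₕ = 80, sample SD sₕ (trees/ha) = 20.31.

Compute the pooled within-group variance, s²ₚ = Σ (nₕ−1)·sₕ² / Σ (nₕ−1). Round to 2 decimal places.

490.94

A: (12−1)·32.47² = 11·1054.3009 = 11597.3099
B: (80−1)·20.31² = 79·412.4961 = 32587.1919
Numerator = 44184.5018; denominator = Σ(nₕ−1) = 90.
s²ₚ = 44184.5018/90 = 490.9389... → 490.94.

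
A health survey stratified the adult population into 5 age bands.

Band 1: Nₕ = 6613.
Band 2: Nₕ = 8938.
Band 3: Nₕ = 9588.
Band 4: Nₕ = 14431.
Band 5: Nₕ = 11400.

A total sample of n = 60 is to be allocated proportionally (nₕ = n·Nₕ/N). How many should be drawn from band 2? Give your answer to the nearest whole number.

N = 6613 + 8938 + 9588 + 14431 + 11400 = 50970.
n_2 = 60·8938/50970 = 10.521... → 11.

11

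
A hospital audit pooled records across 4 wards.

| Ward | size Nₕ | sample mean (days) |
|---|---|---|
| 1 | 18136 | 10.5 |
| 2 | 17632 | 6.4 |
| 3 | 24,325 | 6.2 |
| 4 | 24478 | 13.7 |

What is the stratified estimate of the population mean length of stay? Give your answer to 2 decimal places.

N = 84571; weights Wₕ = Nₕ/N = (0.2144, 0.2085, 0.2876, 0.2894).
x̄_st = Σ Wₕ·x̄ₕ = 0.2144·10.5 + 0.2085·6.4 + 0.2876·6.2 + 0.2894·13.7 ≈ 9.3346...
→ 9.33.

9.33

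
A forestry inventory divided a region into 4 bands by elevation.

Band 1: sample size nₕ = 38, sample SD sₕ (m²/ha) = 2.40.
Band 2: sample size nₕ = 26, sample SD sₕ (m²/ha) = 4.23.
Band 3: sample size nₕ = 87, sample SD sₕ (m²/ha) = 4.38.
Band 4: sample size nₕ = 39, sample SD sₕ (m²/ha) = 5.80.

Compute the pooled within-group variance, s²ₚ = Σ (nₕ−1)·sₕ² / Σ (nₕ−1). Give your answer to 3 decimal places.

1: (38−1)·2.40² = 37·5.76 = 213.12
2: (26−1)·4.23² = 25·17.8929 = 447.3225
3: (87−1)·4.38² = 86·19.1844 = 1649.8584
4: (39−1)·5.80² = 38·33.64 = 1278.32
Numerator = 3588.6209; denominator = Σ(nₕ−1) = 186.
s²ₚ = 3588.6209/186 = 19.29366... → 19.294.

19.294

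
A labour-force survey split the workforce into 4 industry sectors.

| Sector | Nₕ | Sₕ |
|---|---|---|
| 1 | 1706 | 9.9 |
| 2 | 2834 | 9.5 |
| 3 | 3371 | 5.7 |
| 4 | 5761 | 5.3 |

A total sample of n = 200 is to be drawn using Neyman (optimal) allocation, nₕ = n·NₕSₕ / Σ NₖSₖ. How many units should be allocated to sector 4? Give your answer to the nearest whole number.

65

Σ NₕSₕ = 1706·9.9 + 2834·9.5 + 3371·5.7 + 5761·5.3 = 93560.4.
Share for 4: 30533.3/93560.4 = 0.32635.
n_4 = 200 × 0.32635 = 65.270... → 65.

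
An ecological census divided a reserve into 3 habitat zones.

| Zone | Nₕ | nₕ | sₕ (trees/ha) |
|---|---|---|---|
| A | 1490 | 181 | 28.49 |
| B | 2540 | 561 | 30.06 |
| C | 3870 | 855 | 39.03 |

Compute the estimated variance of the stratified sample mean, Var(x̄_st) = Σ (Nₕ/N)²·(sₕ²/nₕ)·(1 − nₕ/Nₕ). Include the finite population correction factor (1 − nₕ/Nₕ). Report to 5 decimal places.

N = 7900; Wₕ = Nₕ/N.
zone A: (1490/7900)²·28.49²/181·(1 − 181/1490) = 0.14014514
zone B: (2540/7900)²·30.06²/561·(1 − 561/2540) = 0.12973000
zone C: (3870/7900)²·39.03²/855·(1 − 855/3870) = 0.33310035
Sum = 0.60297549 → 0.60298.

0.60298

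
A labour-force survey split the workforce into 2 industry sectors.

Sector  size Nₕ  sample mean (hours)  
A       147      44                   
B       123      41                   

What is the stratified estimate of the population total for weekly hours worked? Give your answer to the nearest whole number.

Estimate total by summing Nₕ·x̄ₕ over strata.
147·44 + 123·41 = 6468 + 5043 = 11511.

11511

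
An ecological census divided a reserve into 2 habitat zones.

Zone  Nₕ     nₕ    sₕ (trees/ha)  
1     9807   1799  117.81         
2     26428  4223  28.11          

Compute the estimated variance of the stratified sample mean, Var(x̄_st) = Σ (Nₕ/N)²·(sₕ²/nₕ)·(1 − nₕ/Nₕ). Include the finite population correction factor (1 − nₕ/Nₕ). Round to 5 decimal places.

N = 36235; Wₕ = Nₕ/N.
zone 1: (9807/36235)²·117.81²/1799·(1 − 1799/9807) = 0.46146297
zone 2: (26428/36235)²·28.11²/4223·(1 − 4223/26428) = 0.08362943
Sum = 0.54509240 → 0.54509.

0.54509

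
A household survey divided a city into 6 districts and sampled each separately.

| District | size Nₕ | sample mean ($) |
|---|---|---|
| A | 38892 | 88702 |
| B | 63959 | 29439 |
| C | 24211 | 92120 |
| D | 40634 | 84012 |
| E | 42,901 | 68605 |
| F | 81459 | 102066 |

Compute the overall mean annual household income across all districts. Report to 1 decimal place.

N = 38892 + 63959 + 24211 + 40634 + 42901 + 81459 = 292056.
Overall mean = Σ (Nₕ/N)·x̄ₕ — weight by population share, not a simple average.
Σ Nₕx̄ₕ = 38892·88702 + 63959·29439 + 24211·92120 + 40634·84012 + 42901·68605 + 81459·102066 = 3449798184 + 1882889001 + 2230317320 + 3413743608 + 2943223105 + 8314194294 = 22234165512.
Divide by N: 22234165512 / 292056 = 76129.802... → 76129.8.

76129.8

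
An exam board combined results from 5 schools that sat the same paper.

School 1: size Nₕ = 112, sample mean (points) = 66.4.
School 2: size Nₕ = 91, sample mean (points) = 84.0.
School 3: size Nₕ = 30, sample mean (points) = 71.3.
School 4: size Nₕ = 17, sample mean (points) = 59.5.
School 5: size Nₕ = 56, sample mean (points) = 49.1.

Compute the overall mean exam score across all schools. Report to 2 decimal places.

68.57

x̄_st = (Σ Nₕx̄ₕ) / (Σ Nₕ) = (112·66.4 + 91·84.0 + 30·71.3 + 17·59.5 + 56·49.1) / 306
= 20980.9 / 306 = 68.5650... → 68.57.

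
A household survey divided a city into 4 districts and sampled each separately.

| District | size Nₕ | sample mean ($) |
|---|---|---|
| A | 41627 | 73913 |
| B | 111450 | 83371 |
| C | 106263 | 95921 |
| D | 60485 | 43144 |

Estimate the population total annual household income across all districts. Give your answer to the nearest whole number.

A: 41627·73913 = 3076776451
B: 111450·83371 = 9291697950
C: 106263·95921 = 10192853223
D: 60485·43144 = 2609564840
τ̂ = Σ Nₕx̄ₕ = 25170892464.

25170892464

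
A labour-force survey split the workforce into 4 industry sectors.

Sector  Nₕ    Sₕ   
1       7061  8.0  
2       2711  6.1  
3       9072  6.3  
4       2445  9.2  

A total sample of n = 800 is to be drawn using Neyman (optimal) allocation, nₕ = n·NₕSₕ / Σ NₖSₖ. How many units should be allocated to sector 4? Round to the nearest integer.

1: NₕSₕ = 7061·8.0 = 56488
2: NₕSₕ = 2711·6.1 = 16537.1
3: NₕSₕ = 9072·6.3 = 57153.6
4: NₕSₕ = 2445·9.2 = 22494
Σ NₕSₕ = 152672.7.
n_4 = 800·22494/152672.7 = 117.868... → 118.

118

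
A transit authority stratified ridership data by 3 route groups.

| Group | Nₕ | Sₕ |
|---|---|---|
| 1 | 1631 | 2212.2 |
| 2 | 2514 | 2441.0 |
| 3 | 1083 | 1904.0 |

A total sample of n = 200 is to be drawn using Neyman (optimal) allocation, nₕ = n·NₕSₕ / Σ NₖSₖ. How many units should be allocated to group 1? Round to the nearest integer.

Σ NₕSₕ = 1631·2212.2 + 2514·2441.0 + 1083·1904.0 = 11806804.2.
Share for 1: 3608098.2/11806804.2 = 0.30559.
n_1 = 200 × 0.30559 = 61.119... → 61.

61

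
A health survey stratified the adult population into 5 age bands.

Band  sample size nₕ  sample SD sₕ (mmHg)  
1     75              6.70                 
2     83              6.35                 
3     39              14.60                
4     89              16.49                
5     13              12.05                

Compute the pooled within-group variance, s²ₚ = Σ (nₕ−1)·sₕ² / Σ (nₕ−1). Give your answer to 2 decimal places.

1: (75−1)·6.70² = 74·44.89 = 3321.86
2: (83−1)·6.35² = 82·40.3225 = 3306.445
3: (39−1)·14.60² = 38·213.16 = 8100.08
4: (89−1)·16.49² = 88·271.9201 = 23928.9688
5: (13−1)·12.05² = 12·145.2025 = 1742.43
Numerator = 40399.7838; denominator = Σ(nₕ−1) = 294.
s²ₚ = 40399.7838/294 = 137.4142... → 137.41.

137.41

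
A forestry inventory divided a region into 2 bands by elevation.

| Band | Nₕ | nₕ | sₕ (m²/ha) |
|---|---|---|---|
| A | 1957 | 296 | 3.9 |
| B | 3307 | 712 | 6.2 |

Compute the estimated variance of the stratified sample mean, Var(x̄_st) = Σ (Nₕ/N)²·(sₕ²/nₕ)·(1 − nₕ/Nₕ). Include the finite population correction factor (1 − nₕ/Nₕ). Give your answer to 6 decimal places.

0.022748

N = 5264. Term for each stratum: Wₕ²sₕ²/nₕ·(1−nₕ/Nₕ).
Var(x̄_st) = 0.006027902 + 0.016720266 = 0.022748168 → 0.022748.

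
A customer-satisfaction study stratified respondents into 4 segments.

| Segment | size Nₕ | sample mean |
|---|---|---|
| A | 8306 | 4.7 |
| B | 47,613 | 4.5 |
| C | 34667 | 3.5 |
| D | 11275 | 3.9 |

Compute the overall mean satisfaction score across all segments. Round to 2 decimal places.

4.11

N = 8306 + 47613 + 34667 + 11275 = 101861.
Overall mean = Σ (Nₕ/N)·x̄ₕ — weight by population share, not a simple average.
Σ Nₕx̄ₕ = 8306·4.7 + 47613·4.5 + 34667·3.5 + 11275·3.9 = 39038.2 + 214258.5 + 121334.5 + 43972.5 = 418603.7.
Divide by N: 418603.7 / 101861 = 4.1096... → 4.11.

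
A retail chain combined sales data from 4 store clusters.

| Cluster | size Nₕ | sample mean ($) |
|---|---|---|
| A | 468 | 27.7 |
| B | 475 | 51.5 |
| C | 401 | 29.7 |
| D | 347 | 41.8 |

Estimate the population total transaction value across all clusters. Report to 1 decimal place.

A: 468·27.7 = 12963.6
B: 475·51.5 = 24462.5
C: 401·29.7 = 11909.7
D: 347·41.8 = 14504.6
τ̂ = Σ Nₕx̄ₕ = 63840.4.

63840.4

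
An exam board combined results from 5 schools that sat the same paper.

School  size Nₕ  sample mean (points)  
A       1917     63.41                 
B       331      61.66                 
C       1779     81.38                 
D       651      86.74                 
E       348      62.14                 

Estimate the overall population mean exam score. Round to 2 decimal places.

N = 1917 + 331 + 1779 + 651 + 348 = 5026.
Overall mean = Σ (Nₕ/N)·x̄ₕ — weight by population share, not a simple average.
Σ Nₕx̄ₕ = 1917·63.41 + 331·61.66 + 1779·81.38 + 651·86.74 + 348·62.14 = 121556.97 + 20409.46 + 144775.02 + 56467.74 + 21624.72 = 364833.91.
Divide by N: 364833.91 / 5026 = 72.5893... → 72.59.

72.59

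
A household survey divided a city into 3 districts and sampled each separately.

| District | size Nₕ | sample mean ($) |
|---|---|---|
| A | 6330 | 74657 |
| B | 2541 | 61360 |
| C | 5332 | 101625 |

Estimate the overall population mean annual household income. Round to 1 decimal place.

82402.2

N = 6330 + 2541 + 5332 = 14203.
Overall mean = Σ (Nₕ/N)·x̄ₕ — weight by population share, not a simple average.
Σ Nₕx̄ₕ = 6330·74657 + 2541·61360 + 5332·101625 = 472578810 + 155915760 + 541864500 = 1170359070.
Divide by N: 1170359070 / 14203 = 82402.244... → 82402.2.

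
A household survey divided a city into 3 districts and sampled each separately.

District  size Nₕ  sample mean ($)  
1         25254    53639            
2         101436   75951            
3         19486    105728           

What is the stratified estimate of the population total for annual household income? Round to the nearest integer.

Population total = Σ Nₕ·x̄ₕ (each stratum's size times its mean).
25254·53639 + 101436·75951 + 19486·105728 = 1354599306 + 7704165636 + 2060215808 = 11118980750.

11118980750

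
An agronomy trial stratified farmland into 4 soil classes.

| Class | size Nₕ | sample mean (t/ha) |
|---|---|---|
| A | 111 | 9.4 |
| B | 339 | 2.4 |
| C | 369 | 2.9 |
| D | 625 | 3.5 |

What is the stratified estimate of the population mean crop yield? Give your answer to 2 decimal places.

3.54

N = 111 + 339 + 369 + 625 = 1444.
Weight each subgroup mean by Nₕ/N and sum.
Σ Nₕx̄ₕ = 111·9.4 + 339·2.4 + 369·2.9 + 625·3.5 = 1043.4 + 813.6 + 1070.1 + 2187.5 = 5114.6.
Divide by N: 5114.6 / 1444 = 3.5420... → 3.54.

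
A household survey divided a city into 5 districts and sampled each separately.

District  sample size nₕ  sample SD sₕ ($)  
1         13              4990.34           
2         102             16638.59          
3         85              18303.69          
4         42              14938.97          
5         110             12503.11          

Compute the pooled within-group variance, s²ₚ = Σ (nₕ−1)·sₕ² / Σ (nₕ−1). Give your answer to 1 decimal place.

1: (13−1)·4990.34² = 12·24903493.3156 = 298841919.7872
2: (102−1)·16638.59² = 101·276842677.1881 = 27961110395.9981
3: (85−1)·18303.69² = 84·335025067.6161 = 28142105679.7524
4: (42−1)·14938.97² = 41·223172824.6609 = 9150085811.0969
5: (110−1)·12503.11² = 109·156327759.6721 = 17039725804.2589
Numerator = 82591869610.8935; denominator = Σ(nₕ−1) = 347.
s²ₚ = 82591869610.8935/347 = 238016915.305... → 238016915.3.

238016915.3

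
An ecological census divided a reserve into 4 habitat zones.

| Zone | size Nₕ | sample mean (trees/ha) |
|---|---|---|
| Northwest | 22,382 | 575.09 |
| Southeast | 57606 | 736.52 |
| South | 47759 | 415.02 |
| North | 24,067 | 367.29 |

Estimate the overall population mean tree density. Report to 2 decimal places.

N = 151814; weights Wₕ = Nₕ/N = (0.1474, 0.3795, 0.3146, 0.1585).
x̄_st = Σ Wₕ·x̄ₕ = 0.1474·575.09 + 0.3795·736.52 + 0.3146·415.02 + 0.1585·367.29 ≈ 553.0461...
→ 553.05.

553.05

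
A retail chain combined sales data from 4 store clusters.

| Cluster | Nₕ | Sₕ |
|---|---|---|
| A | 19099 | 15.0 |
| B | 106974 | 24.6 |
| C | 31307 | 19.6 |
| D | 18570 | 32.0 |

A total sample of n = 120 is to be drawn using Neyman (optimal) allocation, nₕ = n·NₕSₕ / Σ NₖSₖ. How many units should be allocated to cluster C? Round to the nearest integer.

18

A: NₕSₕ = 19099·15.0 = 286485
B: NₕSₕ = 106974·24.6 = 2631560.4
C: NₕSₕ = 31307·19.6 = 613617.2
D: NₕSₕ = 18570·32.0 = 594240
Σ NₕSₕ = 4125902.6.
n_C = 120·613617.2/4125902.6 = 17.847... → 18.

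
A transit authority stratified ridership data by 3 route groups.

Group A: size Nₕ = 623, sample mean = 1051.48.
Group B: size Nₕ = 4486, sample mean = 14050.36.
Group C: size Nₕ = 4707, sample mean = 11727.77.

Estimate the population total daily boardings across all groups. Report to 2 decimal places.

118887600.39

A: 623·1051.48 = 655072.04
B: 4486·14050.36 = 63029914.96
C: 4707·11727.77 = 55202613.39
τ̂ = Σ Nₕx̄ₕ = 118887600.39.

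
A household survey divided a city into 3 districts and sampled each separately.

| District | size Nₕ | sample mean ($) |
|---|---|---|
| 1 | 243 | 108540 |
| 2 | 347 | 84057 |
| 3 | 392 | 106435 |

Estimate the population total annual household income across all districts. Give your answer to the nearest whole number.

97265519

1: 243·108540 = 26375220
2: 347·84057 = 29167779
3: 392·106435 = 41722520
τ̂ = Σ Nₕx̄ₕ = 97265519.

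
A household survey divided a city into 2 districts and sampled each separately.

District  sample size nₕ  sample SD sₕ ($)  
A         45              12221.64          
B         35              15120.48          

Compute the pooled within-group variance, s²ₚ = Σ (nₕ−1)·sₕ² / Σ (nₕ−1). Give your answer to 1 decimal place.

183917903.0

A: (45−1)·12221.64² = 44·149368484.2896 = 6572213308.7424
B: (35−1)·15120.48² = 34·228628915.4304 = 7773383124.6336
Numerator = 14345596433.376; denominator = Σ(nₕ−1) = 78.
s²ₚ = 14345596433.376/78 = 183917902.992 → 183917903.0.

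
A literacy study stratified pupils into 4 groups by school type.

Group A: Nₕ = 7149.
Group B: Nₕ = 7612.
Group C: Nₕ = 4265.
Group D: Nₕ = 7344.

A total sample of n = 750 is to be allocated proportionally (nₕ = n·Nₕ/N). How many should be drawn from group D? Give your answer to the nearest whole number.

Share of group D = 7344/26370 = 0.27850.
Allocate 750 × 0.27850 = 208.874... → 209.

209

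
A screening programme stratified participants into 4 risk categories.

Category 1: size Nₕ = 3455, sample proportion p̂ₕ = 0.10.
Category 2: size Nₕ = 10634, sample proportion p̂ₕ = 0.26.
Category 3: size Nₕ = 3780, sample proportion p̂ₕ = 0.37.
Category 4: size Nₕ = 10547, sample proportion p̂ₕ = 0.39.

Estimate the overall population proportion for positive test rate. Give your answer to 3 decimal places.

N = 3455 + 10634 + 3780 + 10547 = 28416.
Overall proportion = Σ (Nₕ/N)·p̂ₕ.
Σ Nₕp̂ₕ = 345.5 + 2764.84 + 1398.6 + 4113.33 = 8622.27.
8622.27 / 28416 = 0.30343... → 0.303.

0.303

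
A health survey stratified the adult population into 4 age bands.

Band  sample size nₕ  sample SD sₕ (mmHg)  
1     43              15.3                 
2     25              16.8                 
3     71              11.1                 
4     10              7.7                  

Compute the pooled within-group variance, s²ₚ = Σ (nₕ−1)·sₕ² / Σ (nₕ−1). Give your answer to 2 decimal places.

Degrees of freedom: 42 + 24 + 70 + 9 = 145.
Σ(nₕ−1)sₕ² = 42·234.09 + 24·282.24 + 70·123.21 + 9·59.29 = 25763.85.
s²ₚ = 25763.85 / 145 = 177.6817... → 177.68.

177.68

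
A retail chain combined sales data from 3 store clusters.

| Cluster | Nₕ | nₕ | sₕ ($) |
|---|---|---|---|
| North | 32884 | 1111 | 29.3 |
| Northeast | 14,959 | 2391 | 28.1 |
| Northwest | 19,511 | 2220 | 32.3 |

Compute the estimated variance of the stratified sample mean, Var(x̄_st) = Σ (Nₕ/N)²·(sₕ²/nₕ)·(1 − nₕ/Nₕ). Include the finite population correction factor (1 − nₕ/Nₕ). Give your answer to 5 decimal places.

0.22660

N = 67354; Wₕ = Nₕ/N.
cluster North: (32884/67354)²·29.3²/1111·(1 − 1111/32884) = 0.17796609
cluster Northeast: (14959/67354)²·28.1²/2391·(1 − 2391/14959) = 0.01368595
cluster Northwest: (19511/67354)²·32.3²/2220·(1 − 2220/19511) = 0.03494821
Sum = 0.22660025 → 0.22660.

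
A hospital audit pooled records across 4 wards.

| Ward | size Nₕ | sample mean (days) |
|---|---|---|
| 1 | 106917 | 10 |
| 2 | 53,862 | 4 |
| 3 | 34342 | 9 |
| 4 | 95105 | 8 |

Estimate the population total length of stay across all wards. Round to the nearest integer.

1: 106917·10 = 1069170
2: 53862·4 = 215448
3: 34342·9 = 309078
4: 95105·8 = 760840
τ̂ = Σ Nₕx̄ₕ = 2354536.

2354536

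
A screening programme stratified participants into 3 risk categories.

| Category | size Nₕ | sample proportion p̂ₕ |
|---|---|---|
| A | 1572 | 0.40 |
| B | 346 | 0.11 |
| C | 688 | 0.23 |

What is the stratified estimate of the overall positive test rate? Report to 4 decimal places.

0.3166

N = 1572 + 346 + 688 = 2606.
Overall proportion = Σ (Nₕ/N)·p̂ₕ.
Σ Nₕp̂ₕ = 628.8 + 38.06 + 158.24 = 825.1.
825.1 / 2606 = 0.316616... → 0.3166.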